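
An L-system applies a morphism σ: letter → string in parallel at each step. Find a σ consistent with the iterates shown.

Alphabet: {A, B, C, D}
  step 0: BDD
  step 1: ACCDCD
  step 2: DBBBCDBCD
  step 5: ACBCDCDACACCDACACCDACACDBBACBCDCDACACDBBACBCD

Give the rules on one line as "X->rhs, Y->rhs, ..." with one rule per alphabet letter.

  step 1 ⇒ step 2: ACCDCD ⇒ DB·B·B·CD·B·CD
    A ↦ DB
    C ↦ B
    D ↦ CD
  step 0 ⇒ step 1: BDD ⇒ AC·CD·CD
    B ↦ AC

A->DB, B->AC, C->B, D->CD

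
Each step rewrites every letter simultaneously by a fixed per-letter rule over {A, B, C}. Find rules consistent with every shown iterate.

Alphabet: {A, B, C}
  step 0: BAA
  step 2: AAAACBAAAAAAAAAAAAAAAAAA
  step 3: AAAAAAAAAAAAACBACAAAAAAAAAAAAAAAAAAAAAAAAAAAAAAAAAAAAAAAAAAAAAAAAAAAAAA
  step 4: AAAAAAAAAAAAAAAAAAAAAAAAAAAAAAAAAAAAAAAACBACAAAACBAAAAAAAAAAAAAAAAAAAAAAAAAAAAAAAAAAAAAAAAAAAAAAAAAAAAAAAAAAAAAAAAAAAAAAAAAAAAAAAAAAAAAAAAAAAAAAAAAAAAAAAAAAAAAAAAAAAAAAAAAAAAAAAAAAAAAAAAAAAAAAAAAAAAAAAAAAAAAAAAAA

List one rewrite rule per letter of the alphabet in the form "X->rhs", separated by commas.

A->AAA, B->AC, C->ACB

  step 3 ⇒ step 4: AAAAAAAAAAAAACBACAAAAAAAAAAAAAAAAAAAAAAAAAAAAAAAAAAAAAAAAAAAAAAAAAAAAAA ⇒ AAA·AAA·AAA·AAA·AAA·AAA·AAA·AAA·AAA·AAA·AAA·AAA·AAA·ACB·AC·AAA·ACB·AAA·AAA·AAA·AAA·AAA·AAA·AAA·AAA·AAA·AAA·AAA·AAA·AAA·AAA·AAA·AAA·AAA·AAA·AAA·AAA·AAA·AAA·AAA·AAA·AAA·AAA·AAA·AAA·AAA·AAA·AAA·AAA·AAA·AAA·AAA·AAA·AAA·AAA·AAA·AAA·AAA·AAA·AAA·AAA·AAA·AAA·AAA·AAA·AAA·AAA·AAA·AAA·AAA·AAA
    A ↦ AAA
    B ↦ AC
    C ↦ ACB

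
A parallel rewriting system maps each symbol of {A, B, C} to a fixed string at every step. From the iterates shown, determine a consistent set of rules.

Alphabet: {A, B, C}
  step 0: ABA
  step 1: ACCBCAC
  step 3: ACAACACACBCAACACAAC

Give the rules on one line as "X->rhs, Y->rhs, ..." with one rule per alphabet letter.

A->AC, B->CBC, C->A

  step 0 ⇒ step 1: ABA ⇒ AC·CBC·AC
    A ↦ AC
    B ↦ CBC
    C ↦ A  (constrained at step 1)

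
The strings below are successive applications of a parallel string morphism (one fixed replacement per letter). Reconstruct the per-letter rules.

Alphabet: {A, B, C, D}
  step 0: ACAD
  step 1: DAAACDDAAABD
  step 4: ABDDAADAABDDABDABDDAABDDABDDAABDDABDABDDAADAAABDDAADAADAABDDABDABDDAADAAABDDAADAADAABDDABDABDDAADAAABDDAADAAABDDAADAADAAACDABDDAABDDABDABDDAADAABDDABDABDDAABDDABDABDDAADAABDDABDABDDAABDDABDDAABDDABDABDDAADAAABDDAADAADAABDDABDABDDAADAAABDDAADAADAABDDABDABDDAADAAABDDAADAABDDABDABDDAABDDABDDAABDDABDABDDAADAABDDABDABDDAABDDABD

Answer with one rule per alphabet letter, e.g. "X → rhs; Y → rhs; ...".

  step 0 ⇒ step 1: ACAD ⇒ DAA·ACD·DAA·ABD
    A ↦ DAA
    C ↦ ACD
    D ↦ ABD
    B ↦ BDD  (constrained at step 1)

A->DAA, B->BDD, C->ACD, D->ABD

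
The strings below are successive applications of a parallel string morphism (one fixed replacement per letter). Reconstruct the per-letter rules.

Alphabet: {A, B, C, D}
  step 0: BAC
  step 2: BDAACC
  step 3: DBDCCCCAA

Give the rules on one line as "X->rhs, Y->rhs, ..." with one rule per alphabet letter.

  step 2 ⇒ step 3: BDAACC ⇒ D·BD·CC·CC·A·A
    A ↦ CC
    B ↦ D
    C ↦ A
    D ↦ BD

A->CC, B->D, C->A, D->BD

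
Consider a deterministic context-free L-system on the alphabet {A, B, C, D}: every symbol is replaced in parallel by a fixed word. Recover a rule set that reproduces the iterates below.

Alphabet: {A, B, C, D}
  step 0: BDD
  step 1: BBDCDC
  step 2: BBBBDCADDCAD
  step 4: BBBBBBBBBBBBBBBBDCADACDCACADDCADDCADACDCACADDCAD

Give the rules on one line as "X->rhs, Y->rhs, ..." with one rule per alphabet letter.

  step 1 ⇒ step 2: BBDCDC ⇒ BB·BB·DC·AD·DC·AD
    B ↦ BB
    C ↦ AD
    D ↦ DC
    A ↦ AC  (constrained at step 2)

A->AC, B->BB, C->AD, D->DC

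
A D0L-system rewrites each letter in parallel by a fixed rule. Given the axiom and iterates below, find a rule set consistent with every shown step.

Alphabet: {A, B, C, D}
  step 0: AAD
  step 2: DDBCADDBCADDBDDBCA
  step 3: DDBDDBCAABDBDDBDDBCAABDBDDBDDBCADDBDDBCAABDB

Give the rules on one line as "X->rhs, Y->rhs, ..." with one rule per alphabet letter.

  step 2 ⇒ step 3: DDBCADDBCADDBDDBCA ⇒ DDB·DDB·CA·AB·DB·DDB·DDB·CA·AB·DB·DDB·DDB·CA·DDB·DDB·CA·AB·DB
    A ↦ DB
    B ↦ CA
    C ↦ AB
    D ↦ DDB

A->DB, B->CA, C->AB, D->DDB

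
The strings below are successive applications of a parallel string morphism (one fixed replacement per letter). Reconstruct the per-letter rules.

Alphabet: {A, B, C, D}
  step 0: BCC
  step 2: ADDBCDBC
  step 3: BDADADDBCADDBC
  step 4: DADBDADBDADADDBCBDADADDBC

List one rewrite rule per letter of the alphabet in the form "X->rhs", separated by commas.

  step 3 ⇒ step 4: BDADADDBCADDBC ⇒ D·AD·BD·AD·BD·AD·AD·D·BC·BD·AD·AD·D·BC
    A ↦ BD
    B ↦ D
    C ↦ BC
    D ↦ AD

A->BD, B->D, C->BC, D->AD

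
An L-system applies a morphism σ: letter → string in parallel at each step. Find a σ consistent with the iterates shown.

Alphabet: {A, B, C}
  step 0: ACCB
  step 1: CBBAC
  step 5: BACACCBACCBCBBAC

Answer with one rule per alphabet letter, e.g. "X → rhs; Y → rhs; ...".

  step 0 ⇒ step 1: ACCB ⇒ C·B·B·AC
    A ↦ C
    B ↦ AC
    C ↦ B

A->C, B->AC, C->B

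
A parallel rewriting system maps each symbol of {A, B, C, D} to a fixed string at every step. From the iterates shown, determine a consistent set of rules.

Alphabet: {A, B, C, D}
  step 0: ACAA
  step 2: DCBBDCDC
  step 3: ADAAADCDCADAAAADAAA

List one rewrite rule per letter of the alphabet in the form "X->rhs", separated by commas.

  step 2 ⇒ step 3: DCBBDCDC ⇒ ADA·AA·DC·DC·ADA·AA·ADA·AA
    B ↦ DC
    C ↦ AA
    D ↦ ADA
    A ↦ B  (constrained at step 0)

A->B, B->DC, C->AA, D->ADA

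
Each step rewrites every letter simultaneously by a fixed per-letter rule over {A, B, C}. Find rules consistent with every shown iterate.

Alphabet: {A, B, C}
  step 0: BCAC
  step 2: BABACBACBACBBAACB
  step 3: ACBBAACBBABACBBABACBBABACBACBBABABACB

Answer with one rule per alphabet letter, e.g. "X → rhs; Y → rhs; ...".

  step 2 ⇒ step 3: BABACBACBACBBAACB ⇒ ACB·BA·ACB·BA·B·ACB·BA·B·ACB·BA·B·ACB·ACB·BA·BA·B·ACB
    A ↦ BA
    B ↦ ACB
    C ↦ B

A->BA, B->ACB, C->B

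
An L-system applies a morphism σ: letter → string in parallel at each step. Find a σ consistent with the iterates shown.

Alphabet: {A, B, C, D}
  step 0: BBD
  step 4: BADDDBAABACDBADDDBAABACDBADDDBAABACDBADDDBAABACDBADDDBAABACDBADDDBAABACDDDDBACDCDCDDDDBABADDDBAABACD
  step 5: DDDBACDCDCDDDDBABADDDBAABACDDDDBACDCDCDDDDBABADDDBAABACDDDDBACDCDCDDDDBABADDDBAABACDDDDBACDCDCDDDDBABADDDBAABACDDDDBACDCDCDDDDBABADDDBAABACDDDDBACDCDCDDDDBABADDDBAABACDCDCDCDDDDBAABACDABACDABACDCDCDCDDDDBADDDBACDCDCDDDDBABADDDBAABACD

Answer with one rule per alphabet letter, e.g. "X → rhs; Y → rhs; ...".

  step 4 ⇒ step 5: BADDDBAABACDBADDDBAABACDBADDDBAABACDBADDDBAABACDBADDDBAABACDBADDDBAABACDDDDBACDCDCDDDDBABADDDBAABACD ⇒ DDD·BA·CD·CD·CD·DDD·BA·BA·DDD·BA·ABA·CD·DDD·BA·CD·CD·CD·DDD·BA·BA·DDD·BA·ABA·CD·DDD·BA·CD·CD·CD·DDD·BA·BA·DDD·BA·ABA·CD·DDD·BA·CD·CD·CD·DDD·BA·BA·DDD·BA·ABA·CD·DDD·BA·CD·CD·CD·DDD·BA·BA·DDD·BA·ABA·CD·DDD·BA·CD·CD·CD·DDD·BA·BA·DDD·BA·ABA·CD·CD·CD·CD·DDD·BA·ABA·CD·ABA·CD·ABA·CD·CD·CD·CD·DDD·BA·DDD·BA·CD·CD·CD·DDD·BA·BA·DDD·BA·ABA·CD
    A ↦ BA
    B ↦ DDD
    C ↦ ABA
    D ↦ CD

A->BA, B->DDD, C->ABA, D->CD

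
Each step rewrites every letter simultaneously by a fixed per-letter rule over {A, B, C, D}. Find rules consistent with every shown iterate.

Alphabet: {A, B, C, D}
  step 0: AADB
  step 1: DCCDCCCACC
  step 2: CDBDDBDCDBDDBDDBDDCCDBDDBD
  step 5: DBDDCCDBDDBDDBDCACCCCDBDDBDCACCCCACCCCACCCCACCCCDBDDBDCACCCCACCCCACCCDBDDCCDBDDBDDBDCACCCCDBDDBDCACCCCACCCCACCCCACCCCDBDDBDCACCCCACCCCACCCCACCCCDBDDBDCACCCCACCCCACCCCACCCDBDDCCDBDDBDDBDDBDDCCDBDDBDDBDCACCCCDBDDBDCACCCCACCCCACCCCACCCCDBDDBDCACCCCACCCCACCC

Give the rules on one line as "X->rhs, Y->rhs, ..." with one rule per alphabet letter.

  step 1 ⇒ step 2: DCCDCCCACC ⇒ C·DBD·DBD·C·DBD·DBD·DBD·DCC·DBD·DBD
    A ↦ DCC
    C ↦ DBD
    D ↦ C
  step 0 ⇒ step 1: AADB ⇒ DCC·DCC·C·ACC
    B ↦ ACC

A->DCC, B->ACC, C->DBD, D->C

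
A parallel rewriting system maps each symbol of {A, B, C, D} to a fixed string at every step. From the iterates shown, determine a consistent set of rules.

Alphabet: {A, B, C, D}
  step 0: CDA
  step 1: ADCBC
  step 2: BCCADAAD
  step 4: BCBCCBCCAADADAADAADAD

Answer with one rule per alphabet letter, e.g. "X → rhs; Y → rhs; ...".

  step 1 ⇒ step 2: ADCBC ⇒ BC·C·AD·A·AD
    A ↦ BC
    B ↦ A
    C ↦ AD
    D ↦ C

A->BC, B->A, C->AD, D->C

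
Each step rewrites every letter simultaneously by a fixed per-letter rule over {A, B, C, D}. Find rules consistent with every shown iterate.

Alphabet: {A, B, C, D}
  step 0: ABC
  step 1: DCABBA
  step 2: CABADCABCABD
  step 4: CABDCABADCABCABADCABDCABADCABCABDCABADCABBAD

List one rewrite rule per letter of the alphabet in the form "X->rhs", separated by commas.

A->D, B->CAB, C->BA, D->CA

  step 1 ⇒ step 2: DCABBA ⇒ CA·BA·D·CAB·CAB·D
    A ↦ D
    B ↦ CAB
    C ↦ BA
    D ↦ CA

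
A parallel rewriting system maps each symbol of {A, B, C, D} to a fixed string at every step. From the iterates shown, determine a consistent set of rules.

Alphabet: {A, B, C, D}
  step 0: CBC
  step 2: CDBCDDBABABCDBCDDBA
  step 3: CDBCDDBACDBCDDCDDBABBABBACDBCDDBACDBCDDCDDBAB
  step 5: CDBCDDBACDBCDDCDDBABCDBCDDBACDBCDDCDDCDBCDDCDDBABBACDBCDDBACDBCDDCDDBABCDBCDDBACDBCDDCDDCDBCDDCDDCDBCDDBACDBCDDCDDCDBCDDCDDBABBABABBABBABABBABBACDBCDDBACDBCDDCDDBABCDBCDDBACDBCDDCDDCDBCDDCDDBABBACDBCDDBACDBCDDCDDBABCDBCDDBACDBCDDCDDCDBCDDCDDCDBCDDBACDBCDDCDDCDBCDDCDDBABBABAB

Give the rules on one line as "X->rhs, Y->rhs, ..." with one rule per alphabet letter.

A->B, B->BA, C->CDB, D->CDD

  step 2 ⇒ step 3: CDBCDDBABABCDBCDDBA ⇒ CDB·CDD·BA·CDB·CDD·CDD·BA·B·BA·B·BA·CDB·CDD·BA·CDB·CDD·CDD·BA·B
    A ↦ B
    B ↦ BA
    C ↦ CDB
    D ↦ CDD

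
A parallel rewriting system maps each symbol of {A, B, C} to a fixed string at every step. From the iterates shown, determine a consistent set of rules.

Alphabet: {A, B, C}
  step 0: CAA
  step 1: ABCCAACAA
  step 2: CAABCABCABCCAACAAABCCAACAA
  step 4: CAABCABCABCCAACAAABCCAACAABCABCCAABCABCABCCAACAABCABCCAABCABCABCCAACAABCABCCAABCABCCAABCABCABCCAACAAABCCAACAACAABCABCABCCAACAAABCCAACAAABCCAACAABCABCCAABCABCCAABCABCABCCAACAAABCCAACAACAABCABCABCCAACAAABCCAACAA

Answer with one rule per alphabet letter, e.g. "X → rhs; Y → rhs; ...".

A->CAA, B->BC, C->ABC

  step 1 ⇒ step 2: ABCCAACAA ⇒ CAA·BC·ABC·ABC·CAA·CAA·ABC·CAA·CAA
    A ↦ CAA
    B ↦ BC
    C ↦ ABC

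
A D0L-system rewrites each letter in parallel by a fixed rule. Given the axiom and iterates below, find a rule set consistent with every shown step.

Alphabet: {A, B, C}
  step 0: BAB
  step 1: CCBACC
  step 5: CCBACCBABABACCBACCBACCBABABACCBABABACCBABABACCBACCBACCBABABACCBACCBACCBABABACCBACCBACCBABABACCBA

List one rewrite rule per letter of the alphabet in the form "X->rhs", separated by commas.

  step 0 ⇒ step 1: BAB ⇒ CC·BA·CC
    A ↦ BA
    B ↦ CC
    C ↦ BA  (constrained at step 1)

A->BA, B->CC, C->BA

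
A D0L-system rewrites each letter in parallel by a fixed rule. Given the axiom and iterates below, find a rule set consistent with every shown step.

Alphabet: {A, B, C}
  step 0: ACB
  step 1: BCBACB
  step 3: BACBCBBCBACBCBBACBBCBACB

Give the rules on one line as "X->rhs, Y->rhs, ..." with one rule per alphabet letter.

  step 0 ⇒ step 1: ACB ⇒ BC·BA·CB
    A ↦ BC
    B ↦ CB
    C ↦ BA

A->BC, B->CB, C->BA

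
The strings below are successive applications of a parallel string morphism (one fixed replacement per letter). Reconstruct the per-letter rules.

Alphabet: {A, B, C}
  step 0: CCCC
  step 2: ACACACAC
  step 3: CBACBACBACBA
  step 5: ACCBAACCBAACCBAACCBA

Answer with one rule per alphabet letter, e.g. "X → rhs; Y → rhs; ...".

A->C, B->A, C->BA

  step 2 ⇒ step 3: ACACACAC ⇒ C·BA·C·BA·C·BA·C·BA
    A ↦ C
    C ↦ BA
    B ↦ A  (constrained at step 3)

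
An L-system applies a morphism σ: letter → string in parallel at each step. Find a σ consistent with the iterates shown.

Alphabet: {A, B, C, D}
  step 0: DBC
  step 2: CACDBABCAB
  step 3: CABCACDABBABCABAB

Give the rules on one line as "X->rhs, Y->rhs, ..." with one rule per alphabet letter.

A->B, B->AB, C->CA, D->CD

  step 2 ⇒ step 3: CACDBABCAB ⇒ CA·B·CA·CD·AB·B·AB·CA·B·AB
    A ↦ B
    B ↦ AB
    C ↦ CA
    D ↦ CD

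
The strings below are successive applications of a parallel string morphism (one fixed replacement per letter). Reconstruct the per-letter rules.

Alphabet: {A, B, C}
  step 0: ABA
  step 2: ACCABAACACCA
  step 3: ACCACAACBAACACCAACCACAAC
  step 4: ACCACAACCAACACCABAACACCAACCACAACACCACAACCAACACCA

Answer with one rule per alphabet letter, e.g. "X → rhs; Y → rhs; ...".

A->AC, B->BA, C->CA

  step 3 ⇒ step 4: ACCACAACBAACACCAACCACAAC ⇒ AC·CA·CA·AC·CA·AC·AC·CA·BA·AC·AC·CA·AC·CA·CA·AC·AC·CA·CA·AC·CA·AC·AC·CA
    A ↦ AC
    B ↦ BA
    C ↦ CA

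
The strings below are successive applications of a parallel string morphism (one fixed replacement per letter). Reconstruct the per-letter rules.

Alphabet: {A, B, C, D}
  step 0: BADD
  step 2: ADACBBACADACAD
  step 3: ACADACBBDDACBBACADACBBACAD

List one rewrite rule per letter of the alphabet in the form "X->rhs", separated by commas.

  step 2 ⇒ step 3: ADACBBACADACAD ⇒ AC·AD·AC·BB·D·D·AC·BB·AC·AD·AC·BB·AC·AD
    A ↦ AC
    B ↦ D
    C ↦ BB
    D ↦ AD

A->AC, B->D, C->BB, D->AD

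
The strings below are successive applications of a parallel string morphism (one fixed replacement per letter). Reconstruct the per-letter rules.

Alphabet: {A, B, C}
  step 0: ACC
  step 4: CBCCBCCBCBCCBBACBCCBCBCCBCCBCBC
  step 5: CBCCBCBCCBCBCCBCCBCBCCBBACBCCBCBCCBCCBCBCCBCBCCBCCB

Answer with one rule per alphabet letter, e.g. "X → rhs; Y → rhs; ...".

A->BBA, B->C, C->CB

  step 4 ⇒ step 5: CBCCBCCBCBCCBBACBCCBCBCCBCCBCBC ⇒ CB·C·CB·CB·C·CB·CB·C·CB·C·CB·CB·C·C·BBA·CB·C·CB·CB·C·CB·C·CB·CB·C·CB·CB·C·CB·C·CB
    A ↦ BBA
    B ↦ C
    C ↦ CB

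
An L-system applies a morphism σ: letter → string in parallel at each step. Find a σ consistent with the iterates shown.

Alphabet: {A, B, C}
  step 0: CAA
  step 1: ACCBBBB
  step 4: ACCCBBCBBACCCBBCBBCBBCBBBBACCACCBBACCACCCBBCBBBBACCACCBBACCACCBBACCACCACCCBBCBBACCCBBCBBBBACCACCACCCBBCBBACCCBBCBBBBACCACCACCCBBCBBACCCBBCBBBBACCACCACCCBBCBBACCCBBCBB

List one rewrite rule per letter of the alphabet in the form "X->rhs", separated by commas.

  step 0 ⇒ step 1: CAA ⇒ ACC·BB·BB
    A ↦ BB
    C ↦ ACC
    B ↦ CBB  (constrained at step 1)

A->BB, B->CBB, C->ACC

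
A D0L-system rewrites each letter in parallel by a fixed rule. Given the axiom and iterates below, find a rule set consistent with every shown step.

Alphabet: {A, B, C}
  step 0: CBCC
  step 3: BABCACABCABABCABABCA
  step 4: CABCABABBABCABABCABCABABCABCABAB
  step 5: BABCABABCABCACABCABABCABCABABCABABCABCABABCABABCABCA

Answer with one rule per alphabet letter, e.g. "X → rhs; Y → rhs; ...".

A->B, B->CA, C->BA

  step 4 ⇒ step 5: CABCABABBABCABABCABCABABCABCABAB ⇒ BA·B·CA·BA·B·CA·B·CA·CA·B·CA·BA·B·CA·B·CA·BA·B·CA·BA·B·CA·B·CA·BA·B·CA·BA·B·CA·B·CA
    A ↦ B
    B ↦ CA
    C ↦ BA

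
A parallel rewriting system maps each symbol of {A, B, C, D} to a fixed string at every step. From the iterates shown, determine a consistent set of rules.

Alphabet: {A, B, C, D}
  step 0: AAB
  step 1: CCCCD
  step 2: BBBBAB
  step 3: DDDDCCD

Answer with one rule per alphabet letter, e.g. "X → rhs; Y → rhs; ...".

A->CC, B->D, C->B, D->AB

  step 2 ⇒ step 3: BBBBAB ⇒ D·D·D·D·CC·D
    A ↦ CC
    B ↦ D
  step 1 ⇒ step 2: CCCCD ⇒ B·B·B·B·AB
    C ↦ B
  step 1 ⇒ step 2: CCCCD ⇒ B·B·B·B·AB
    D ↦ AB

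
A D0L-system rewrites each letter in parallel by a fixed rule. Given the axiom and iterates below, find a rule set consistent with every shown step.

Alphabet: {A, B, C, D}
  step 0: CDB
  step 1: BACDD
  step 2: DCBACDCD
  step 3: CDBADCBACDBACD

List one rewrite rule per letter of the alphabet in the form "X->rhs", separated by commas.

  step 2 ⇒ step 3: DCBACDCD ⇒ CD·BA·D·C·BA·CD·BA·CD
    A ↦ C
    B ↦ D
    C ↦ BA
    D ↦ CD

A->C, B->D, C->BA, D->CD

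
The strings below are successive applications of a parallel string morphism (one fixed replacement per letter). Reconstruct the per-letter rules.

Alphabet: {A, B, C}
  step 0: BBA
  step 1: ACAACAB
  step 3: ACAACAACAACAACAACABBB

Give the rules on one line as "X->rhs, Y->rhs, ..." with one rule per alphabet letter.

A->B, B->ACA, C->B

  step 0 ⇒ step 1: BBA ⇒ ACA·ACA·B
    A ↦ B
    B ↦ ACA
    C ↦ B  (constrained at step 1)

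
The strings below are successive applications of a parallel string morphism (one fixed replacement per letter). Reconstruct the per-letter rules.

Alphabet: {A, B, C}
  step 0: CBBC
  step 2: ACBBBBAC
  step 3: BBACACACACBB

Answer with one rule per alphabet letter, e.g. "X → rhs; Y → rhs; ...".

  step 2 ⇒ step 3: ACBBBBAC ⇒ B·B·AC·AC·AC·AC·B·B
    A ↦ B
    B ↦ AC
    C ↦ B

A->B, B->AC, C->B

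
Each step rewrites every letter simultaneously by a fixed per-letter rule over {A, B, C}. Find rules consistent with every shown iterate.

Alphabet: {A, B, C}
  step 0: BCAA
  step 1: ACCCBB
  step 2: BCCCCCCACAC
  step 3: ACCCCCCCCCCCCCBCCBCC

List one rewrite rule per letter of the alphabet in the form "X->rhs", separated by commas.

  step 2 ⇒ step 3: BCCCCCCACAC ⇒ AC·CC·CC·CC·CC·CC·CC·B·CC·B·CC
    A ↦ B
    B ↦ AC
    C ↦ CC

A->B, B->AC, C->CC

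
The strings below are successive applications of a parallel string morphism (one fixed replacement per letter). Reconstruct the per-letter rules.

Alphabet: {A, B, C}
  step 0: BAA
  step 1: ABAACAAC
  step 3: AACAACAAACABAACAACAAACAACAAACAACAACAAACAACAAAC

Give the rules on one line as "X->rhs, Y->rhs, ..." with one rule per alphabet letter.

  step 0 ⇒ step 1: BAA ⇒ AB·AAC·AAC
    A ↦ AAC
    B ↦ AB
    C ↦ A  (constrained at step 1)

A->AAC, B->AB, C->A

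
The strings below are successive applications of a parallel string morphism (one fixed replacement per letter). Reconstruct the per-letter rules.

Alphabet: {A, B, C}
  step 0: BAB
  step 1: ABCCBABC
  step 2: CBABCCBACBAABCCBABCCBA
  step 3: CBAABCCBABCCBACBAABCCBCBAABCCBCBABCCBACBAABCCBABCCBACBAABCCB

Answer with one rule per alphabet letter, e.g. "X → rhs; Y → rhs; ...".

A->CB, B->ABC, C->CBA

  step 2 ⇒ step 3: CBABCCBACBAABCCBABCCBA ⇒ CBA·ABC·CB·ABC·CBA·CBA·ABC·CB·CBA·ABC·CB·CB·ABC·CBA·CBA·ABC·CB·ABC·CBA·CBA·ABC·CB
    A ↦ CB
    B ↦ ABC
    C ↦ CBA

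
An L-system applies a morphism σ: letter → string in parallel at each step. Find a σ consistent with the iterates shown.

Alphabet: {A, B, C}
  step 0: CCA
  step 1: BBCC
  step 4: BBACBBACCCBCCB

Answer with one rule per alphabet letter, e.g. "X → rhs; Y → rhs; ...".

  step 0 ⇒ step 1: CCA ⇒ B·B·CC
    A ↦ CC
    C ↦ B
    B ↦ AC  (constrained at step 1)

A->CC, B->AC, C->B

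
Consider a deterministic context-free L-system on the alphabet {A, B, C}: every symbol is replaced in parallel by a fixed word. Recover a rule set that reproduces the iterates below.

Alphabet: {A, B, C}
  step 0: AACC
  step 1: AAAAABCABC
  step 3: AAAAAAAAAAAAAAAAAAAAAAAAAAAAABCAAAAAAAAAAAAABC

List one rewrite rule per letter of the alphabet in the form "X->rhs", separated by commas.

  step 0 ⇒ step 1: AACC ⇒ AA·AA·ABC·ABC
    A ↦ AA
    C ↦ ABC
    B ↦ AA  (constrained at step 1)

A->AA, B->AA, C->ABC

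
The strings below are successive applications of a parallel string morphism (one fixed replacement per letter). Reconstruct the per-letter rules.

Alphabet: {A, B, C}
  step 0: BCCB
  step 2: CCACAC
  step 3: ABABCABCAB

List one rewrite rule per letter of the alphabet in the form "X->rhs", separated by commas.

A->C, B->A, C->AB

  step 2 ⇒ step 3: CCACAC ⇒ AB·AB·C·AB·C·AB
    A ↦ C
    C ↦ AB
    B ↦ A  (constrained at step 0)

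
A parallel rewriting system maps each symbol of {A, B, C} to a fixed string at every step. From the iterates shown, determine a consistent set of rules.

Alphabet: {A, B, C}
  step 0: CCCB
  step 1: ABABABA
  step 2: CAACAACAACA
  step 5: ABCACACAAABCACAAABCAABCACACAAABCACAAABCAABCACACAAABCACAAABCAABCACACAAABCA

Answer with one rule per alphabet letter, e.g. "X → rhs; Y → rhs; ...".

  step 1 ⇒ step 2: ABABABA ⇒ CA·A·CA·A·CA·A·CA
    A ↦ CA
    B ↦ A
  step 0 ⇒ step 1: CCCB ⇒ AB·AB·AB·A
    C ↦ AB

A->CA, B->A, C->AB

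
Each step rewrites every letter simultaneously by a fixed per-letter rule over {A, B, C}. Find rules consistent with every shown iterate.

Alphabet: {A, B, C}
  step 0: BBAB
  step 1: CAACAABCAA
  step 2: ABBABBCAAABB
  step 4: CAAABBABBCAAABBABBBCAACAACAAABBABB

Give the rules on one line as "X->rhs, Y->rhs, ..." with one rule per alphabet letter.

A->B, B->CAA, C->A

  step 1 ⇒ step 2: CAACAABCAA ⇒ A·B·B·A·B·B·CAA·A·B·B
    A ↦ B
    B ↦ CAA
    C ↦ A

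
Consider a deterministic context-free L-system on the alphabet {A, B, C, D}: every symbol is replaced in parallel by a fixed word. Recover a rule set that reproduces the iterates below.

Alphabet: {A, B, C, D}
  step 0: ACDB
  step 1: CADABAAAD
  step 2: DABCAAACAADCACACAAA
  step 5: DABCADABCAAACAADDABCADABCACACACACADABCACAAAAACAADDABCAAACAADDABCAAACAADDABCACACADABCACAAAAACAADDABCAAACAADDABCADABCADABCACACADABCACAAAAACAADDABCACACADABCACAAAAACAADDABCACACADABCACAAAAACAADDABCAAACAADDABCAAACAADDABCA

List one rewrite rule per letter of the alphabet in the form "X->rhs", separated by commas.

  step 1 ⇒ step 2: CADABAAAD ⇒ DAB·CA·AA·CA·AD·CA·CA·CA·AA
    A ↦ CA
    B ↦ AD
    C ↦ DAB
    D ↦ AA

A->CA, B->AD, C->DAB, D->AA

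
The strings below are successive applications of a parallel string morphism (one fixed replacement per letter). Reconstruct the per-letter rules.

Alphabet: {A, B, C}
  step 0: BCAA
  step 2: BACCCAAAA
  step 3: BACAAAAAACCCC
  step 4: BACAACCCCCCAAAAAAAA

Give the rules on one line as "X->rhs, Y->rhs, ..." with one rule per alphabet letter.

  step 3 ⇒ step 4: BACAAAAAACCCC ⇒ BA·C·AA·C·C·C·C·C·C·AA·AA·AA·AA
    A ↦ C
    B ↦ BA
    C ↦ AA

A->C, B->BA, C->AA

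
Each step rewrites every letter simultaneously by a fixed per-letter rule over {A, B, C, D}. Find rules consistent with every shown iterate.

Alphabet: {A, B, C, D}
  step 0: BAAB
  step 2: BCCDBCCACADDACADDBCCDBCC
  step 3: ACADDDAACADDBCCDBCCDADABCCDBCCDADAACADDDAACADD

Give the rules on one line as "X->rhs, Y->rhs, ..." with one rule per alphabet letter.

  step 2 ⇒ step 3: BCCDBCCACADDACADDBCCDBCC ⇒ ACA·D·D·DA·ACA·D·D·BCC·D·BCC·DA·DA·BCC·D·BCC·DA·DA·ACA·D·D·DA·ACA·D·D
    A ↦ BCC
    B ↦ ACA
    C ↦ D
    D ↦ DA

A->BCC, B->ACA, C->D, D->DA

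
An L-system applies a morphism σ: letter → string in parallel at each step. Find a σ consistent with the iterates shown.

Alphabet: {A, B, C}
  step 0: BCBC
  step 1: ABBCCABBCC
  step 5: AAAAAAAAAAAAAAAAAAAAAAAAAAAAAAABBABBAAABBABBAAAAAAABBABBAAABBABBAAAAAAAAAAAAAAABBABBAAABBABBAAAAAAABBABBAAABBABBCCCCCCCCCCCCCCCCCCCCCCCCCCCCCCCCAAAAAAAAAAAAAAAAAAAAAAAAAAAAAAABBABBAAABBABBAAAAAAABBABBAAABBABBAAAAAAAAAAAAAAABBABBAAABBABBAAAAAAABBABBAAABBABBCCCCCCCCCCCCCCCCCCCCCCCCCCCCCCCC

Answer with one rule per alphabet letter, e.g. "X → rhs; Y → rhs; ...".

  step 0 ⇒ step 1: BCBC ⇒ ABB·CC·ABB·CC
    B ↦ ABB
    C ↦ CC
    A ↦ AA  (constrained at step 1)

A->AA, B->ABB, C->CC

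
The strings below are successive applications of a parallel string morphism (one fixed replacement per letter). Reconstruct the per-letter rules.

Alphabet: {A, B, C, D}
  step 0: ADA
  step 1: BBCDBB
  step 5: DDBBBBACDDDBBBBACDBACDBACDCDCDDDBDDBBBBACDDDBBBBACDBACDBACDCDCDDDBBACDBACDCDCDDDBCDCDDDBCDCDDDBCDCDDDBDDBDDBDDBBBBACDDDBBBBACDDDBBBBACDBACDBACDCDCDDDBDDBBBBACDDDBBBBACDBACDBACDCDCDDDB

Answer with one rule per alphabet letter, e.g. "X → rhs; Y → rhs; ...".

A->BB, B->DDB, C->BA, D->CD

  step 0 ⇒ step 1: ADA ⇒ BB·CD·BB
    A ↦ BB
    D ↦ CD
    B ↦ DDB  (constrained at step 1)
    C ↦ BA  (constrained at step 1)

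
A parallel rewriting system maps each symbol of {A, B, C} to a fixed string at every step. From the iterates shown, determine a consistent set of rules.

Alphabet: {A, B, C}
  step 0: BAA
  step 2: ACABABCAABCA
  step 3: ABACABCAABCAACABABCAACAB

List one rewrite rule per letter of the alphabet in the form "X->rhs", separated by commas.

  step 2 ⇒ step 3: ACABABCAABCA ⇒ AB·AC·AB·CA·AB·CA·AC·AB·AB·CA·AC·AB
    A ↦ AB
    B ↦ CA
    C ↦ AC

A->AB, B->CA, C->AC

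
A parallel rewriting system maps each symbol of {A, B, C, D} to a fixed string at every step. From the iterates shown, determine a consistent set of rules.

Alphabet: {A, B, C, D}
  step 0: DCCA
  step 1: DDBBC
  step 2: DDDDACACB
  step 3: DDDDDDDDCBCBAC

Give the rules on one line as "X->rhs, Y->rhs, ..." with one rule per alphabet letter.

A->C, B->AC, C->B, D->DD

  step 2 ⇒ step 3: DDDDACACB ⇒ DD·DD·DD·DD·C·B·C·B·AC
    A ↦ C
    B ↦ AC
    C ↦ B
    D ↦ DD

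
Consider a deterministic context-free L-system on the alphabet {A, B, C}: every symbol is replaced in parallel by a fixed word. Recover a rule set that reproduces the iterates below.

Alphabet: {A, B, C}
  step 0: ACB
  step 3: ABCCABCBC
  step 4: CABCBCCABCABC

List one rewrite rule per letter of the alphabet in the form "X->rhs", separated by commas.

A->C, B->A, C->BC

  step 3 ⇒ step 4: ABCCABCBC ⇒ C·A·BC·BC·C·A·BC·A·BC
    A ↦ C
    B ↦ A
    C ↦ BC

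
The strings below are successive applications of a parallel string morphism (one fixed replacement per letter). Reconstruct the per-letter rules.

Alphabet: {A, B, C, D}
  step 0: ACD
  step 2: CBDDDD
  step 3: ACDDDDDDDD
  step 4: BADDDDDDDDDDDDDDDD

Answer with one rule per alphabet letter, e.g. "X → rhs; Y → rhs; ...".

A->B, B->C, C->A, D->DD

  step 3 ⇒ step 4: ACDDDDDDDD ⇒ B·A·DD·DD·DD·DD·DD·DD·DD·DD
    A ↦ B
    C ↦ A
    D ↦ DD
  step 2 ⇒ step 3: CBDDDD ⇒ A·C·DD·DD·DD·DD
    B ↦ C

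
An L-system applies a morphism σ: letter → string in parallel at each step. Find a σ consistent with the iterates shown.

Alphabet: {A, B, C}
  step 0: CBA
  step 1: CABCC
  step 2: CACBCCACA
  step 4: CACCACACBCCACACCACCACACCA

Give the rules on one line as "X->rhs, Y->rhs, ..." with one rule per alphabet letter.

A->C, B->BC, C->CA

  step 1 ⇒ step 2: CABCC ⇒ CA·C·BC·CA·CA
    A ↦ C
    B ↦ BC
    C ↦ CA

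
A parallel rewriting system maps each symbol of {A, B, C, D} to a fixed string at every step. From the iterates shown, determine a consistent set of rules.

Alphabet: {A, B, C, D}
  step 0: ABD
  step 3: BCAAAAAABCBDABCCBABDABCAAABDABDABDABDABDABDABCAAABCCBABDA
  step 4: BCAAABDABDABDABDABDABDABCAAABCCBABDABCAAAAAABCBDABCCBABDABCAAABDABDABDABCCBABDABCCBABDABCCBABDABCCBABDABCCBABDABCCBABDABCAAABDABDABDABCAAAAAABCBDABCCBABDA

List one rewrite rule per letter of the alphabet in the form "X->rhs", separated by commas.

  step 3 ⇒ step 4: BCAAAAAABCBDABCCBABDABCAAABDABDABDABDABDABDABCAAABCCBABDA ⇒ BC·AAA·BDA·BDA·BDA·BDA·BDA·BDA·BC·AAA·BC·CBA·BDA·BC·AAA·AAA·BC·BDA·BC·CBA·BDA·BC·AAA·BDA·BDA·BDA·BC·CBA·BDA·BC·CBA·BDA·BC·CBA·BDA·BC·CBA·BDA·BC·CBA·BDA·BC·CBA·BDA·BC·AAA·BDA·BDA·BDA·BC·AAA·AAA·BC·BDA·BC·CBA·BDA
    A ↦ BDA
    B ↦ BC
    C ↦ AAA
    D ↦ CBA

A->BDA, B->BC, C->AAA, D->CBA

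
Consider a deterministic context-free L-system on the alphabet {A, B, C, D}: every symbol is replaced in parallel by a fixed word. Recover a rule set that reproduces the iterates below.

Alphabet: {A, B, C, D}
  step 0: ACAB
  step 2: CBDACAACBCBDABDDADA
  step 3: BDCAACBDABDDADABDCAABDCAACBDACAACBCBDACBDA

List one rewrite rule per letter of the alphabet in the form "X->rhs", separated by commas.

  step 2 ⇒ step 3: CBDACAACBCBDABDDADA ⇒ BD·CAA·CB·DA·BD·DA·DA·BD·CAA·BD·CAA·CB·DA·CAA·CB·CB·DA·CB·DA
    A ↦ DA
    B ↦ CAA
    C ↦ BD
    D ↦ CB

A->DA, B->CAA, C->BD, D->CB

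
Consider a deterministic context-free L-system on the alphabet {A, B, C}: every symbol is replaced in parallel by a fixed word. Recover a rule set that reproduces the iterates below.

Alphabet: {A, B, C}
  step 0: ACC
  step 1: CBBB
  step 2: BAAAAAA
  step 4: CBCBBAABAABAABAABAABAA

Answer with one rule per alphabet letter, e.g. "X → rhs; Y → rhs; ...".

  step 1 ⇒ step 2: CBBB ⇒ B·AA·AA·AA
    B ↦ AA
    C ↦ B
  step 0 ⇒ step 1: ACC ⇒ CB·B·B
    A ↦ CB

A->CB, B->AA, C->B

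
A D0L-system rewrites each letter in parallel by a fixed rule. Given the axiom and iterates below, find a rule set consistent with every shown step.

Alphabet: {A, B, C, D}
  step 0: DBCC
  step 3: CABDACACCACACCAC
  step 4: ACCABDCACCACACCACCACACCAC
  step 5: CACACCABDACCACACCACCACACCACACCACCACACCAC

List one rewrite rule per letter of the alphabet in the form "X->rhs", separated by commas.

  step 4 ⇒ step 5: ACCABDCACCACACCACCACACCAC ⇒ C·AC·AC·C·A·BD·AC·C·AC·AC·C·AC·C·AC·AC·C·AC·AC·C·AC·C·AC·AC·C·AC
    A ↦ C
    B ↦ A
    C ↦ AC
    D ↦ BD

A->C, B->A, C->AC, D->BD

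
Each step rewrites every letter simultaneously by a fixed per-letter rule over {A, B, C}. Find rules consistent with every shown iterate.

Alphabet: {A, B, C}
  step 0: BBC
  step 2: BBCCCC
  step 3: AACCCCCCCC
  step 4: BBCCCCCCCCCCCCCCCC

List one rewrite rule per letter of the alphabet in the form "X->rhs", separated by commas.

A->B, B->A, C->CC

  step 3 ⇒ step 4: AACCCCCCCC ⇒ B·B·CC·CC·CC·CC·CC·CC·CC·CC
    A ↦ B
    C ↦ CC
  step 2 ⇒ step 3: BBCCCC ⇒ A·A·CC·CC·CC·CC
    B ↦ A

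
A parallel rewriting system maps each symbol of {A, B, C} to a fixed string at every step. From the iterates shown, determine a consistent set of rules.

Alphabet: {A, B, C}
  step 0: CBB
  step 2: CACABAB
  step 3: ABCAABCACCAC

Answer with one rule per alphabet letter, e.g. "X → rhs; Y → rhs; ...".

  step 2 ⇒ step 3: CACABAB ⇒ AB·CA·AB·CA·C·CA·C
    A ↦ CA
    B ↦ C
    C ↦ AB

A->CA, B->C, C->AB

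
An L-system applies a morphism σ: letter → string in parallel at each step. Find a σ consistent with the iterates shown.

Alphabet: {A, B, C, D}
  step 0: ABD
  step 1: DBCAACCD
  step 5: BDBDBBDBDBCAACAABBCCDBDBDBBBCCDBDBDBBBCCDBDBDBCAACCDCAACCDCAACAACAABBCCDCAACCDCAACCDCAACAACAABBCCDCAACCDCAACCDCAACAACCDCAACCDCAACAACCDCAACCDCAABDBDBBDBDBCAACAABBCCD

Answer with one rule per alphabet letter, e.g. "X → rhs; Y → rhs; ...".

  step 0 ⇒ step 1: ABD ⇒ DB·CAA·CCD
    A ↦ DB
    B ↦ CAA
    D ↦ CCD
    C ↦ B  (constrained at step 1)

A->DB, B->CAA, C->B, D->CCD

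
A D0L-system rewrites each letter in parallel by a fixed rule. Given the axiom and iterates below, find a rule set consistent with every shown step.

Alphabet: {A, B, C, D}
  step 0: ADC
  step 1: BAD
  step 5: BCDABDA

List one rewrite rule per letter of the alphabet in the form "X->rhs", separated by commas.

  step 0 ⇒ step 1: ADC ⇒ B·A·D
    A ↦ B
    C ↦ D
    D ↦ A
    B ↦ CD  (constrained at step 1)

A->B, B->CD, C->D, D->A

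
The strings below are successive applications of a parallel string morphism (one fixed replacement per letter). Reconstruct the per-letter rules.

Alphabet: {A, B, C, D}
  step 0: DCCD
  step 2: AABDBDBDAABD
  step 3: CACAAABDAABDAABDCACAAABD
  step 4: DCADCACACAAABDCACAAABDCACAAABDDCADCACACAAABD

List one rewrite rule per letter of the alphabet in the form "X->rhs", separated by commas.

A->CA, B->AA, C->D, D->BD

  step 3 ⇒ step 4: CACAAABDAABDAABDCACAAABD ⇒ D·CA·D·CA·CA·CA·AA·BD·CA·CA·AA·BD·CA·CA·AA·BD·D·CA·D·CA·CA·CA·AA·BD
    A ↦ CA
    B ↦ AA
    C ↦ D
    D ↦ BD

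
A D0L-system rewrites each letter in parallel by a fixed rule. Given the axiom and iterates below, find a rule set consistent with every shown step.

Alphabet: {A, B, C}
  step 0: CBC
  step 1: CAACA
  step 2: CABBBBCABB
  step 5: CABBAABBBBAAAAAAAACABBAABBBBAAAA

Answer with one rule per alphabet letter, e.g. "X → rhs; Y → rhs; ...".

A->BB, B->A, C->CA

  step 1 ⇒ step 2: CAACA ⇒ CA·BB·BB·CA·BB
    A ↦ BB
    C ↦ CA
  step 0 ⇒ step 1: CBC ⇒ CA·A·CA
    B ↦ A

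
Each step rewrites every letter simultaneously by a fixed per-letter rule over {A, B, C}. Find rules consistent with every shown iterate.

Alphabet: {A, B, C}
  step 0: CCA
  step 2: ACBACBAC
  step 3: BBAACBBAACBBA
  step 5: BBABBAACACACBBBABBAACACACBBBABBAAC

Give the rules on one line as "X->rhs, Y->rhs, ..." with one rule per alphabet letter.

A->B, B->AC, C->BA

  step 2 ⇒ step 3: ACBACBAC ⇒ B·BA·AC·B·BA·AC·B·BA
    A ↦ B
    B ↦ AC
    C ↦ BA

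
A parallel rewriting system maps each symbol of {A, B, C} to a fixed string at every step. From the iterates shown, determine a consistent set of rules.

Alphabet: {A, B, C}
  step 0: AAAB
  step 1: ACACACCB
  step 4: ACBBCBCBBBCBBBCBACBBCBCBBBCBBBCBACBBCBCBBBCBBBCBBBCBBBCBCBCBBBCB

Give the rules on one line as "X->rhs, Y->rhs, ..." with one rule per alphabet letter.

A->AC, B->CB, C->BB

  step 0 ⇒ step 1: AAAB ⇒ AC·AC·AC·CB
    A ↦ AC
    B ↦ CB
    C ↦ BB  (constrained at step 1)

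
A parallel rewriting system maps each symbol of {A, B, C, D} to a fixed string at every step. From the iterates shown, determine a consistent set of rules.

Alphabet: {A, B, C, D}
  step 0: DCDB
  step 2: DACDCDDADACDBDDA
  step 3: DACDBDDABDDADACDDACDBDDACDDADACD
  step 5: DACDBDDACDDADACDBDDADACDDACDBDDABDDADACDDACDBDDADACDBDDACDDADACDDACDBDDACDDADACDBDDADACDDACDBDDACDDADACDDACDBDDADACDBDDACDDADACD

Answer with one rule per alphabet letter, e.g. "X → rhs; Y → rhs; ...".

  step 2 ⇒ step 3: DACDCDDADACDBDDA ⇒ DA·CD·BD·DA·BD·DA·DA·CD·DA·CD·BD·DA·CD·DA·DA·CD
    A ↦ CD
    B ↦ CD
    C ↦ BD
    D ↦ DA

A->CD, B->CD, C->BD, D->DA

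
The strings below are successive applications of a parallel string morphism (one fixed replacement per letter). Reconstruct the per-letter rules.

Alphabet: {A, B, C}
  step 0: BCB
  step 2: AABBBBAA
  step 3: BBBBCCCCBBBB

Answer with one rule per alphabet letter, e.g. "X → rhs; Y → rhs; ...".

A->BB, B->C, C->AA

  step 2 ⇒ step 3: AABBBBAA ⇒ BB·BB·C·C·C·C·BB·BB
    A ↦ BB
    B ↦ C
    C ↦ AA  (constrained at step 0)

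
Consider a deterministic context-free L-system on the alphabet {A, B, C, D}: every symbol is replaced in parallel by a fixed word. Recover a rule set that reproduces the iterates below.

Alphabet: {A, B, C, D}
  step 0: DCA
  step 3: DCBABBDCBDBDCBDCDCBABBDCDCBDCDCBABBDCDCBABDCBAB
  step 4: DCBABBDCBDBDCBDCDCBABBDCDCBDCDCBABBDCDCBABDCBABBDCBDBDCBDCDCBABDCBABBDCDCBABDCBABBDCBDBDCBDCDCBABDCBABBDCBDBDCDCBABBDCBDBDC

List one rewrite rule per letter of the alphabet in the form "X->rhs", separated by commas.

A->BD, B->BDC, C->BAB, D->DC

  step 3 ⇒ step 4: DCBABBDCBDBDCBDCDCBABBDCDCBDCDCBABBDCDCBABDCBAB ⇒ DC·BAB·BDC·BD·BDC·BDC·DC·BAB·BDC·DC·BDC·DC·BAB·BDC·DC·BAB·DC·BAB·BDC·BD·BDC·BDC·DC·BAB·DC·BAB·BDC·DC·BAB·DC·BAB·BDC·BD·BDC·BDC·DC·BAB·DC·BAB·BDC·BD·BDC·DC·BAB·BDC·BD·BDC
    A ↦ BD
    B ↦ BDC
    C ↦ BAB
    D ↦ DC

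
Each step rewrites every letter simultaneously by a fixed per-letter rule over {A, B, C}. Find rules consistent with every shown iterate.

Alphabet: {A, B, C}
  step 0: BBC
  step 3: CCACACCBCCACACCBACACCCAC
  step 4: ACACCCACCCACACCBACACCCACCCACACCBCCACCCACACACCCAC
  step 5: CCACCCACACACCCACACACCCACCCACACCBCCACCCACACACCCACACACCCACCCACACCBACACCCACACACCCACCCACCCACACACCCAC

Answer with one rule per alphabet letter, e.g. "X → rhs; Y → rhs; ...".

  step 4 ⇒ step 5: ACACCCACCCACACCBACACCCACCCACACCBCCACCCACACACCCAC ⇒ CC·AC·CC·AC·AC·AC·CC·AC·AC·AC·CC·AC·CC·AC·AC·CB·CC·AC·CC·AC·AC·AC·CC·AC·AC·AC·CC·AC·CC·AC·AC·CB·AC·AC·CC·AC·AC·AC·CC·AC·CC·AC·CC·AC·AC·AC·CC·AC
    A ↦ CC
    B ↦ CB
    C ↦ AC

A->CC, B->CB, C->AC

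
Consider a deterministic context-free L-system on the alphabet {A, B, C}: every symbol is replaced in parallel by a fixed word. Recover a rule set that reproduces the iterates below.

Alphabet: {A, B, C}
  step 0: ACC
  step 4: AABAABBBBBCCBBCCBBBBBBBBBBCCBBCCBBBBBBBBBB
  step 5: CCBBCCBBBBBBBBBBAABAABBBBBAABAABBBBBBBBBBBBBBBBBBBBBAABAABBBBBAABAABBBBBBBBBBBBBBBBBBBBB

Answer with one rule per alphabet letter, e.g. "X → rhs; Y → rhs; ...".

  step 4 ⇒ step 5: AABAABBBBBCCBBCCBBBBBBBBBBCCBBCCBBBBBBBBBB ⇒ C·C·BB·C·C·BB·BB·BB·BB·BB·AAB·AAB·BB·BB·AAB·AAB·BB·BB·BB·BB·BB·BB·BB·BB·BB·BB·AAB·AAB·BB·BB·AAB·AAB·BB·BB·BB·BB·BB·BB·BB·BB·BB·BB
    A ↦ C
    B ↦ BB
    C ↦ AAB

A->C, B->BB, C->AAB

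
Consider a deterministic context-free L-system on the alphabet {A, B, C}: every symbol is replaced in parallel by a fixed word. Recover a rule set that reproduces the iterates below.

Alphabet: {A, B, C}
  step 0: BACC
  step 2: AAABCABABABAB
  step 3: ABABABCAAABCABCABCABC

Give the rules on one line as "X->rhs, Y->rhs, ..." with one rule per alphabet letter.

  step 2 ⇒ step 3: AAABCABABABAB ⇒ AB·AB·AB·C·AA·AB·C·AB·C·AB·C·AB·C
    A ↦ AB
    B ↦ C
    C ↦ AA

A->AB, B->C, C->AA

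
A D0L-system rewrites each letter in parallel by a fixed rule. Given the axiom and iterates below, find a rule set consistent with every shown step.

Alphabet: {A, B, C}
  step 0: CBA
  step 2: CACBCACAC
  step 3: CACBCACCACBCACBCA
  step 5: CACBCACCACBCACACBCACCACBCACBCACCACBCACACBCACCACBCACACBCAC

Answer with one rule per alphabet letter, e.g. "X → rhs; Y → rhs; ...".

  step 2 ⇒ step 3: CACBCACAC ⇒ CA·CB·CA·C·CA·CB·CA·CB·CA
    A ↦ CB
    B ↦ C
    C ↦ CA

A->CB, B->C, C->CA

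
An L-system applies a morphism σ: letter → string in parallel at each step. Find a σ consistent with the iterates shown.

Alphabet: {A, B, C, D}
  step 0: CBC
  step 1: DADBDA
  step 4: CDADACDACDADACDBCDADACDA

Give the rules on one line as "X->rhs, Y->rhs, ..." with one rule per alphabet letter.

  step 0 ⇒ step 1: CBC ⇒ DA·DB·DA
    B ↦ DB
    C ↦ DA
    A ↦ DA  (constrained at step 1)
    D ↦ C  (constrained at step 1)

A->DA, B->DB, C->DA, D->C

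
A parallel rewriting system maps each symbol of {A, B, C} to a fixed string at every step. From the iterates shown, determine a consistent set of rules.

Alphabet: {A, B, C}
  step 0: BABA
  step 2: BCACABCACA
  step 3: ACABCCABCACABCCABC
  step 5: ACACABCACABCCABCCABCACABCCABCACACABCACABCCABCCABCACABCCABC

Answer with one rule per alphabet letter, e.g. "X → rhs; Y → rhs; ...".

A->BC, B->A, C->CA

  step 2 ⇒ step 3: BCACABCACA ⇒ A·CA·BC·CA·BC·A·CA·BC·CA·BC
    A ↦ BC
    B ↦ A
    C ↦ CA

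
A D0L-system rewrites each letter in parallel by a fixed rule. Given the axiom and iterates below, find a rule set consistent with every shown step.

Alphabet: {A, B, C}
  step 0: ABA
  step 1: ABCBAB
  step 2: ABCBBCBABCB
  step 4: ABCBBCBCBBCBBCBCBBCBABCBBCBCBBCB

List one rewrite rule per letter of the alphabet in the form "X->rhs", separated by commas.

  step 1 ⇒ step 2: ABCBAB ⇒ AB·CB·B·CB·AB·CB
    A ↦ AB
    B ↦ CB
    C ↦ B

A->AB, B->CB, C->B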